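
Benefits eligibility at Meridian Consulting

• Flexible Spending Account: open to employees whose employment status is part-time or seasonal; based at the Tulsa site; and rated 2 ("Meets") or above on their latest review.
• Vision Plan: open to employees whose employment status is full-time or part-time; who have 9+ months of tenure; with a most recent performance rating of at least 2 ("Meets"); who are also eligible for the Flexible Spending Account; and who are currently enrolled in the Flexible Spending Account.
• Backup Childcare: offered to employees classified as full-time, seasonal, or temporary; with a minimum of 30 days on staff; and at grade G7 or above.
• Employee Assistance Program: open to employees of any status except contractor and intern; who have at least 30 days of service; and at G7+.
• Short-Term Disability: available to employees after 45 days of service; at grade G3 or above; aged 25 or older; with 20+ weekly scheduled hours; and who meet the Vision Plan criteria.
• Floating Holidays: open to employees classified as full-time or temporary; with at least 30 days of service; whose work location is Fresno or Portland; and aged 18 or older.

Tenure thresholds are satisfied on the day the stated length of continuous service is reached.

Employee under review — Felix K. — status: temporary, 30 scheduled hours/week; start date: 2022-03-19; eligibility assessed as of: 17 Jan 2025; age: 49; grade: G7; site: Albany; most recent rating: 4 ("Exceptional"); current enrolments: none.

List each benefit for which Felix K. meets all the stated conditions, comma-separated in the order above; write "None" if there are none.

Service from 2022-03-19 to 17 Jan 2025: 1035 days.
Flexible Spending Account — status temporary ✗ (requires part-time or seasonal) → not eligible.
Vision Plan — status temporary ✗ (requires full-time or part-time) → not eligible.
Backup Childcare — status temporary ✓; service 1035 days ≥ 30 days ✓; grade G7 ≥ G7 ✓ → eligible.
Employee Assistance Program — status temporary ✓ (not excluded); service 1035 days ≥ 30 days ✓; grade G7 ≥ G7 ✓ → eligible.
Short-Term Disability — service 1035 days ≥ 45 days ✓; grade G7 ≥ G3 ✓; age 49 ≥ 25 ✓; 30 hrs/wk ≥ 20 ✓; not eligible for Vision Plan ✗ → not eligible.
Floating Holidays — status temporary ✓; service 1035 days ≥ 30 days ✓; site Albany ✗ (not Fresno or Portland) → not eligible.

Backup Childcare, Employee Assistance Program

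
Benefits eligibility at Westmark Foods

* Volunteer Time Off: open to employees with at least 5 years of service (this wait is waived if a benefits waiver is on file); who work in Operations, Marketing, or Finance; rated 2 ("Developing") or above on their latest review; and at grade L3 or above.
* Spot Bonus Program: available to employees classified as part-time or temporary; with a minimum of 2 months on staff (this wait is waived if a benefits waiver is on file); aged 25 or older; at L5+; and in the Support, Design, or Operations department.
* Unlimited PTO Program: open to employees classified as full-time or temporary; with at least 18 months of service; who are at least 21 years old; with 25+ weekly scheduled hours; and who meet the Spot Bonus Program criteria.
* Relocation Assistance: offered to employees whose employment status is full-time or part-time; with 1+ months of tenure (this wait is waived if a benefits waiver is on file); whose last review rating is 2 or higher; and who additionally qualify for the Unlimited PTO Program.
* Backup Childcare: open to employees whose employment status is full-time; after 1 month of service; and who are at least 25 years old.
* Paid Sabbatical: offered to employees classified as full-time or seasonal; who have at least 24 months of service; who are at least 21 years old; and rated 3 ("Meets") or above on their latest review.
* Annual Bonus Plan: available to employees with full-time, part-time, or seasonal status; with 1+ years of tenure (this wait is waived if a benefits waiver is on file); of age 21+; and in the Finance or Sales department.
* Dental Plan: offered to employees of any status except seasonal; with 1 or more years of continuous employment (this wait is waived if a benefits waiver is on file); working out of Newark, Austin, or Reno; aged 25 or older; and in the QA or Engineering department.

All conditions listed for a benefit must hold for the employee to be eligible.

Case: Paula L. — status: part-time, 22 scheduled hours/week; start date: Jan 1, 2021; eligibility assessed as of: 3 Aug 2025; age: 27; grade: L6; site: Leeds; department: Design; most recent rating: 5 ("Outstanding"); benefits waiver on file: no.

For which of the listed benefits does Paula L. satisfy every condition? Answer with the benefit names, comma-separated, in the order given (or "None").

Service from Jan 1, 2021 to 3 Aug 2025: 1675 days.
Volunteer Time Off — no waiver, service 1675 days < 5 years (≈1825 days) ✗ → not eligible.
Spot Bonus Program — status part-time ✓; no waiver, service 1675 days ≥ 2 months (≈60 days) ✓; age 27 ≥ 25 ✓; grade L6 ≥ L5 ✓; dept Design ✓ → eligible.
Unlimited PTO Program — status part-time ✗ (requires full-time or temporary) → not eligible.
Relocation Assistance — status part-time ✓; no waiver, service 1675 days ≥ 1 month (≈30 days) ✓; rating 5 ≥ 2 ✓; not eligible for Unlimited PTO Program ✗ → not eligible.
Backup Childcare — status part-time ✗ (requires full-time) → not eligible.
Paid Sabbatical — status part-time ✗ (requires full-time or seasonal) → not eligible.
Annual Bonus Plan — status part-time ✓; no waiver, service 1675 days ≥ 1 year (≈365 days) ✓; age 27 ≥ 21 ✓; dept Design ✗ → not eligible.
Dental Plan — status part-time ✓ (not excluded); no waiver, service 1675 days ≥ 1 year (≈365 days) ✓; site Leeds ✗ (not Newark, Austin, or Reno) → not eligible.

Spot Bonus Program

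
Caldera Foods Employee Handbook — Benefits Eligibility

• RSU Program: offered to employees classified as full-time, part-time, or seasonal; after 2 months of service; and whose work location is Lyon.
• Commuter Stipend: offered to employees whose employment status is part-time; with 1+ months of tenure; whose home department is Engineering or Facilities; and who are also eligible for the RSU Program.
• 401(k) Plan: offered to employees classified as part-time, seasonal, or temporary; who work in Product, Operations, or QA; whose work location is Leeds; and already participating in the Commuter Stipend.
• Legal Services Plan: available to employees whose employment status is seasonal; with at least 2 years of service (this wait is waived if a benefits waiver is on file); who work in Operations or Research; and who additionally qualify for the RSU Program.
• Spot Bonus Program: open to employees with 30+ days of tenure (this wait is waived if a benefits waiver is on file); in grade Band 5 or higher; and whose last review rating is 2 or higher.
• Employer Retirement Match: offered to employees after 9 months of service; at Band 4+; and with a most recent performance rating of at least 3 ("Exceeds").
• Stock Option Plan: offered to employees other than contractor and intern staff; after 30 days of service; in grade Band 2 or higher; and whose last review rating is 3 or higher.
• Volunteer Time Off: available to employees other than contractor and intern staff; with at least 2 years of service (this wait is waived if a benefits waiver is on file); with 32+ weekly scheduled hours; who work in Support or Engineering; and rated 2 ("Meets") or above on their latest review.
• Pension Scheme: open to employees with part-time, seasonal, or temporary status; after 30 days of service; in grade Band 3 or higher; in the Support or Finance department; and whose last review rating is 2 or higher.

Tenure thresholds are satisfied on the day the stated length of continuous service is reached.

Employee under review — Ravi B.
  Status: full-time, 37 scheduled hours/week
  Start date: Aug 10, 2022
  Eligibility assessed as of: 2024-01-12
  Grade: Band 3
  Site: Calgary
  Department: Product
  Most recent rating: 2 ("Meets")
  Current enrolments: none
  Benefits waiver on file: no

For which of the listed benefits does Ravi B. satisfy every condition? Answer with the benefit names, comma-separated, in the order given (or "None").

None

Service from Aug 10, 2022 to 2024-01-12: 520 days.
RSU Program — status full-time ✓; service 520 days ≥ 2 months (≈60 days) ✓; site Calgary ✗ (not Lyon) → not eligible.
Commuter Stipend — status full-time ✗ (requires part-time) → not eligible.
401(k) Plan — status full-time ✗ (requires part-time, seasonal, or temporary) → not eligible.
Legal Services Plan — status full-time ✗ (requires seasonal) → not eligible.
Spot Bonus Program — no waiver, service 520 days ≥ 30 days ✓; grade Band 3 < Band 5 ✗ → not eligible.
Employer Retirement Match — service 520 days ≥ 9 months (≈270 days) ✓; grade Band 3 < Band 4 ✗ → not eligible.
Stock Option Plan — status full-time ✓ (not excluded); service 520 days ≥ 30 days ✓; grade Band 3 ≥ Band 2 ✓; rating 2 < 3 ✗ → not eligible.
Volunteer Time Off — status full-time ✓ (not excluded); no waiver, service 520 days < 2 years (≈730 days) ✗ → not eligible.
Pension Scheme — status full-time ✗ (requires part-time, seasonal, or temporary) → not eligible.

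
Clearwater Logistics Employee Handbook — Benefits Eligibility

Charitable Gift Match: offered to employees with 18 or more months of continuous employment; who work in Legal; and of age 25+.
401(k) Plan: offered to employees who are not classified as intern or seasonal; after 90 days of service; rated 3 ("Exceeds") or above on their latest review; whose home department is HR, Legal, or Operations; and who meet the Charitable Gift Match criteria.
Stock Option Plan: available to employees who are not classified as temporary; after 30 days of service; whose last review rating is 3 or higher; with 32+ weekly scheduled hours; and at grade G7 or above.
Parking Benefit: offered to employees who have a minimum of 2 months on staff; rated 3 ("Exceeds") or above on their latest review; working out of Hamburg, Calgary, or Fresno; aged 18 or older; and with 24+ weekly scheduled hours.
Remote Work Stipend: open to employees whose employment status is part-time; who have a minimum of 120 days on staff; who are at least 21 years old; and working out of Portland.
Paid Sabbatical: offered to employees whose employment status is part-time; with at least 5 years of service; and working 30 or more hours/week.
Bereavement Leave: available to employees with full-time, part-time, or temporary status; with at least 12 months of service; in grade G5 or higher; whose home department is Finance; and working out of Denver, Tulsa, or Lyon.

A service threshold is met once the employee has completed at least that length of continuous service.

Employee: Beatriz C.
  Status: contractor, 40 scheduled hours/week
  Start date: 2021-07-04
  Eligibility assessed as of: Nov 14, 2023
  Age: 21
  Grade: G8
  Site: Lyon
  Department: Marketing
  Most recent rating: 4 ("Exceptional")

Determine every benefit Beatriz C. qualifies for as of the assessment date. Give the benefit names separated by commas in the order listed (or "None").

Service from 2021-07-04 to Nov 14, 2023: 863 days.
Charitable Gift Match — service 863 days ≥ 18 months (≈540 days) ✓; dept Marketing ✗ → not eligible.
401(k) Plan — status contractor ✓ (not excluded); service 863 days ≥ 90 days ✓; rating 4 ≥ 3 ✓; dept Marketing ✗ → not eligible.
Stock Option Plan — status contractor ✓ (not excluded); service 863 days ≥ 30 days ✓; rating 4 ≥ 3 ✓; 40 hrs/wk ≥ 32 ✓; grade G8 ≥ G7 ✓ → eligible.
Parking Benefit — service 863 days ≥ 2 months (≈60 days) ✓; rating 4 ≥ 3 ✓; site Lyon ✗ (not Hamburg, Calgary, or Fresno) → not eligible.
Remote Work Stipend — status contractor ✗ (requires part-time) → not eligible.
Paid Sabbatical — status contractor ✗ (requires part-time) → not eligible.
Bereavement Leave — status contractor ✗ (requires full-time, part-time, or temporary) → not eligible.

Stock Option Plan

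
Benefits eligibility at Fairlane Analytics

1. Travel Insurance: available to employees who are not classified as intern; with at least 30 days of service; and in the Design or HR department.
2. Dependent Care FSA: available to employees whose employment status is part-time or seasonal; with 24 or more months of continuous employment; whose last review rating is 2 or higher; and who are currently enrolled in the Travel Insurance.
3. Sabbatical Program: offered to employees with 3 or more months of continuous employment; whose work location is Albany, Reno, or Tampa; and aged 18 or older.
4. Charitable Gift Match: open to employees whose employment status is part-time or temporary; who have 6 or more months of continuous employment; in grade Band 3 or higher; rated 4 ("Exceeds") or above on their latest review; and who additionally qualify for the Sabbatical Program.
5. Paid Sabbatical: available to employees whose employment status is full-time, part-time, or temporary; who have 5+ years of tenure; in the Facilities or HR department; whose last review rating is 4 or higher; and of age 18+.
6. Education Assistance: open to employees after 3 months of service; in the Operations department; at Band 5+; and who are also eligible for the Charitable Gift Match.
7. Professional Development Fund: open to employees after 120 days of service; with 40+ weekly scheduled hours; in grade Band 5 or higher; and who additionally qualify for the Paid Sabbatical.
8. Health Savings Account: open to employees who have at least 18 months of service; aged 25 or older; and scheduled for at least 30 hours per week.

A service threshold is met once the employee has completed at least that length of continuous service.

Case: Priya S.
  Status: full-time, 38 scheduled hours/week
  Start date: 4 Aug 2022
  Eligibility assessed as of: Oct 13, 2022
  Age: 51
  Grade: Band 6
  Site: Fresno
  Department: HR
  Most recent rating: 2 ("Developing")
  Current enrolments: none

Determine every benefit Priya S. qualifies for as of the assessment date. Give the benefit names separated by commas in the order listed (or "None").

Service from 4 Aug 2022 to Oct 13, 2022: 70 days.
Travel Insurance — status full-time ✓ (not excluded); service 70 days ≥ 30 days ✓; dept HR ✓ → eligible.
Dependent Care FSA — status full-time ✗ (requires part-time or seasonal) → not eligible.
Sabbatical Program — service 70 days < 3 months (≈90 days) ✗ → not eligible.
Charitable Gift Match — status full-time ✗ (requires part-time or temporary) → not eligible.
Paid Sabbatical — status full-time ✓; service 70 days < 5 years (≈1825 days) ✗ → not eligible.
Education Assistance — service 70 days < 3 months (≈90 days) ✗ → not eligible.
Professional Development Fund — service 70 days < 120 days ✗ → not eligible.
Health Savings Account — service 70 days < 18 months (≈540 days) ✗ → not eligible.

Travel Insurance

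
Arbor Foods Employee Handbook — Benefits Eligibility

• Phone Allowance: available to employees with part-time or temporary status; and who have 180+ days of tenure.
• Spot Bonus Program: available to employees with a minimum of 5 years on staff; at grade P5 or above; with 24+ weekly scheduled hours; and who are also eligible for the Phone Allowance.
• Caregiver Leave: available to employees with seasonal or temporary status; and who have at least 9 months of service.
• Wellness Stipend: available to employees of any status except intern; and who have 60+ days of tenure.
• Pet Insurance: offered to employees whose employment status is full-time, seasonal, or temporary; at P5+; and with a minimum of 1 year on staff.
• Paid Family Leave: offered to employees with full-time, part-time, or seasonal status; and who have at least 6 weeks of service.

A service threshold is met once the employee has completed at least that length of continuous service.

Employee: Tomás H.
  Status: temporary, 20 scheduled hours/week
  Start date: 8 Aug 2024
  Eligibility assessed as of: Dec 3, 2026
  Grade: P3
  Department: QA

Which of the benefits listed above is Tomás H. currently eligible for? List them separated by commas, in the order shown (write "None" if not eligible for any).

Phone Allowance, Caregiver Leave, Wellness Stipend

Service from 8 Aug 2024 to Dec 3, 2026: 847 days.
Phone Allowance — status temporary ✓; service 847 days ≥ 180 days ✓ → eligible.
Spot Bonus Program — service 847 days < 5 years (≈1825 days) ✗ → not eligible.
Caregiver Leave — status temporary ✓; service 847 days ≥ 9 months (≈270 days) ✓ → eligible.
Wellness Stipend — status temporary ✓ (not excluded); service 847 days ≥ 60 days ✓ → eligible.
Pet Insurance — status temporary ✓; grade P3 < P5 ✗ → not eligible.
Paid Family Leave — status temporary ✗ (requires full-time, part-time, or seasonal) → not eligible.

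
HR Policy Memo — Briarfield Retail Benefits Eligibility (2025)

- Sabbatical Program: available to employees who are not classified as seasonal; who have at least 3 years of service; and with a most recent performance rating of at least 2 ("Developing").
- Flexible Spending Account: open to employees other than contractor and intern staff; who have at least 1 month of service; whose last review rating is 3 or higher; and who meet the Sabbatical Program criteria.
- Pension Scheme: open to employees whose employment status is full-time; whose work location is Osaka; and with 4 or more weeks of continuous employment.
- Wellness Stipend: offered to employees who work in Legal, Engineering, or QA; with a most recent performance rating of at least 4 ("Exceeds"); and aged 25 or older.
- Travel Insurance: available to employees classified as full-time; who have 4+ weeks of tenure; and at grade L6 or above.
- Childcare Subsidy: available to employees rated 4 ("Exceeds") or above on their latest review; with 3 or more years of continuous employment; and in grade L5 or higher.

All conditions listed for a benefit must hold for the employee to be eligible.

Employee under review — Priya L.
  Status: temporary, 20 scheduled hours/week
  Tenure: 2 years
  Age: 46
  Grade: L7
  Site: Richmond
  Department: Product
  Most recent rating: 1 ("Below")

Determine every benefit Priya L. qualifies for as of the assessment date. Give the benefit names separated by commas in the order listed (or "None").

Sabbatical Program — status temporary ✓ (not excluded); service 2 years < 3 years ✗ → not eligible.
Flexible Spending Account — status temporary ✓ (not excluded); service 2 years ≥ 1 month (≈30 days) ✓; rating 1 < 3 ✗ → not eligible.
Pension Scheme — status temporary ✗ (requires full-time) → not eligible.
Wellness Stipend — dept Product ✗ → not eligible.
Travel Insurance — status temporary ✗ (requires full-time) → not eligible.
Childcare Subsidy — rating 1 < 4 ✗ → not eligible.

None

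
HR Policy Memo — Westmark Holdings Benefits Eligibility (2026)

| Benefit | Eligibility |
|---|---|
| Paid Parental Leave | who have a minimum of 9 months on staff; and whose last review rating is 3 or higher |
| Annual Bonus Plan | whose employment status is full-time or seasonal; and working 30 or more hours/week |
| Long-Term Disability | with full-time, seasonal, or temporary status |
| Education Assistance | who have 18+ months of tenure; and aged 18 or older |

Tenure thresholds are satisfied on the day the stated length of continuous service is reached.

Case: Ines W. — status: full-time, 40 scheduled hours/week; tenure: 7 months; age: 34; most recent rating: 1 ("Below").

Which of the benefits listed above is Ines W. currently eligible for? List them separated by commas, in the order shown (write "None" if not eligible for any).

Paid Parental Leave — service 7 months < 9 months ✗ → not eligible.
Annual Bonus Plan — status full-time ✓; 40 hrs/wk ≥ 30 ✓ → eligible.
Long-Term Disability — status full-time ✓ → eligible.
Education Assistance — service 7 months < 18 months ✗ → not eligible.

Annual Bonus Plan, Long-Term Disability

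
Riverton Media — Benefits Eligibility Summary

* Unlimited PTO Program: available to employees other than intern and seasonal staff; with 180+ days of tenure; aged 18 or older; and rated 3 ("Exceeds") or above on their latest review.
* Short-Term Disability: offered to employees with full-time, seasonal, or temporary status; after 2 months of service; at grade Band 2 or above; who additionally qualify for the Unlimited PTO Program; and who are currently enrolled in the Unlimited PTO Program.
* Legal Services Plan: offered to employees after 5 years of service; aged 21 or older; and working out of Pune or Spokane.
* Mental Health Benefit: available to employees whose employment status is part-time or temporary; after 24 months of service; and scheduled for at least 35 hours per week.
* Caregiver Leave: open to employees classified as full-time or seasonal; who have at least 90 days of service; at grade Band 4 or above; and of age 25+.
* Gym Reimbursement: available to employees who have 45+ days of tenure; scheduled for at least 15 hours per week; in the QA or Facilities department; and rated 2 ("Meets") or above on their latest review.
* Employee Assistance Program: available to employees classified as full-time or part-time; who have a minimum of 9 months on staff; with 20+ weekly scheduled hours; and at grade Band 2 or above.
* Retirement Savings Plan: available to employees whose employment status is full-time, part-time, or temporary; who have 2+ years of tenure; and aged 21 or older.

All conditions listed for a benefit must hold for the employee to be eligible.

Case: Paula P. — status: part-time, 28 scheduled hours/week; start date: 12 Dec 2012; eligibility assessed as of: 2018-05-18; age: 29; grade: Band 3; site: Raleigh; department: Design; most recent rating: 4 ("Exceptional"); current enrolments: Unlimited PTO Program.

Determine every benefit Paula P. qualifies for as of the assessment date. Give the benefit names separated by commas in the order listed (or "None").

Service from 12 Dec 2012 to 2018-05-18: 1983 days.
Unlimited PTO Program — status part-time ✓ (not excluded); service 1983 days ≥ 180 days ✓; age 29 ≥ 18 ✓; rating 4 ≥ 3 ✓ → eligible.
Short-Term Disability — status part-time ✗ (requires full-time, seasonal, or temporary) → not eligible.
Legal Services Plan — service 1983 days ≥ 5 years (≈1825 days) ✓; age 29 ≥ 21 ✓; site Raleigh ✗ (not Pune or Spokane) → not eligible.
Mental Health Benefit — status part-time ✓; service 1983 days ≥ 24 months (≈720 days) ✓; 28 hrs/wk < 35 ✗ → not eligible.
Caregiver Leave — status part-time ✗ (requires full-time or seasonal) → not eligible.
Gym Reimbursement — service 1983 days ≥ 45 days ✓; 28 hrs/wk ≥ 15 ✓; dept Design ✗ → not eligible.
Employee Assistance Program — status part-time ✓; service 1983 days ≥ 9 months (≈270 days) ✓; 28 hrs/wk ≥ 20 ✓; grade Band 3 ≥ Band 2 ✓ → eligible.
Retirement Savings Plan — status part-time ✓; service 1983 days ≥ 2 years (≈730 days) ✓; age 29 ≥ 21 ✓ → eligible.

Unlimited PTO Program, Employee Assistance Program, Retirement Savings Plan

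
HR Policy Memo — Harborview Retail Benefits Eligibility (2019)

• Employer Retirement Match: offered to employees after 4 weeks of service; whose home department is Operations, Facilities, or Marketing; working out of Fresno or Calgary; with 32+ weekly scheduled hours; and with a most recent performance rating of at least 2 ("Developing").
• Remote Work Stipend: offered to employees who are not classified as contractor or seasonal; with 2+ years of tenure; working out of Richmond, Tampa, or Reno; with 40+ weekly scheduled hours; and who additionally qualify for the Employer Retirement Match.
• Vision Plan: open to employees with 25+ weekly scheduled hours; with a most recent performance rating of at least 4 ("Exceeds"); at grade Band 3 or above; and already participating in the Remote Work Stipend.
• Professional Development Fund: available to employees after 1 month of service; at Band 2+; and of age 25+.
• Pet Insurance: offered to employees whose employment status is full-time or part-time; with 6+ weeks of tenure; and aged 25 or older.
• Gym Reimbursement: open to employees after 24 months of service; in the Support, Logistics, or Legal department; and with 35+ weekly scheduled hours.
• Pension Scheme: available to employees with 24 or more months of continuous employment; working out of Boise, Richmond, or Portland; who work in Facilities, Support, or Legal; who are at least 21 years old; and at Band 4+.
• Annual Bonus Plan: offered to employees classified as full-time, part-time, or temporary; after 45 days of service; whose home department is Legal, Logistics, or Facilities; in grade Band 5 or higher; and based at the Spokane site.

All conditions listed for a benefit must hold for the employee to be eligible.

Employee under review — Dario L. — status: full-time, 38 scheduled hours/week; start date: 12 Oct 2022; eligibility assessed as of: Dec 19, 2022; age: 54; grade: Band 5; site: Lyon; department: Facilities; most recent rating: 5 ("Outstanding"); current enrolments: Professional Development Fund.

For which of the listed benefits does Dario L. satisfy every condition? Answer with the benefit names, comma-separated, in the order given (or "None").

Service from 12 Oct 2022 to Dec 19, 2022: 68 days.
Employer Retirement Match — service 68 days ≥ 4 weeks (≈28 days) ✓; dept Facilities ✓; site Lyon ✗ (not Fresno or Calgary) → not eligible.
Remote Work Stipend — status full-time ✓ (not excluded); service 68 days < 2 years (≈730 days) ✗ → not eligible.
Vision Plan — 38 hrs/wk ≥ 25 ✓; rating 5 ≥ 4 ✓; grade Band 5 ≥ Band 3 ✓; not enrolled in Remote Work Stipend ✗ → not eligible.
Professional Development Fund — service 68 days ≥ 1 month (≈30 days) ✓; grade Band 5 ≥ Band 2 ✓; age 54 ≥ 25 ✓ → eligible.
Pet Insurance — status full-time ✓; service 68 days ≥ 6 weeks (≈42 days) ✓; age 54 ≥ 25 ✓ → eligible.
Gym Reimbursement — service 68 days < 24 months (≈720 days) ✗ → not eligible.
Pension Scheme — service 68 days < 24 months (≈720 days) ✗ → not eligible.
Annual Bonus Plan — status full-time ✓; service 68 days ≥ 45 days ✓; dept Facilities ✓; grade Band 5 ≥ Band 5 ✓; site Lyon ✗ (not Spokane) → not eligible.

Professional Development Fund, Pet Insurance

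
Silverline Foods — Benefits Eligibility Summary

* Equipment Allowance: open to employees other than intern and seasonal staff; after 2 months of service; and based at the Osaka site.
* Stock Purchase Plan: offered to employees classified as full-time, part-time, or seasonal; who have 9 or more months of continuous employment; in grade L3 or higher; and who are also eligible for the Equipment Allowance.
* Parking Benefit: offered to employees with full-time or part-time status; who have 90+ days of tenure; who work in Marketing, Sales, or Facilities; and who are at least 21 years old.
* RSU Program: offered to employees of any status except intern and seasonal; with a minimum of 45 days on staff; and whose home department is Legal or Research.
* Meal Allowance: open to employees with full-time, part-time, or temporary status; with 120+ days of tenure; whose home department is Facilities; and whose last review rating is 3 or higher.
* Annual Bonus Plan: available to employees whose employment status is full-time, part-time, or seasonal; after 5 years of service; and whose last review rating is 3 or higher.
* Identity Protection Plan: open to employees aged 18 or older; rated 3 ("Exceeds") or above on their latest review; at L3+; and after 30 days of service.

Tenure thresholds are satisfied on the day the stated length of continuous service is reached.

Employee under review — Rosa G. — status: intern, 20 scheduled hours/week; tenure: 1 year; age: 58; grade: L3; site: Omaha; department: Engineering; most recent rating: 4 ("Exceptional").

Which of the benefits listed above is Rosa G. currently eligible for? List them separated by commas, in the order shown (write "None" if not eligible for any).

Identity Protection Plan

Equipment Allowance — status intern ✗ (excluded) → not eligible.
Stock Purchase Plan — status intern ✗ (requires full-time, part-time, or seasonal) → not eligible.
Parking Benefit — status intern ✗ (requires full-time or part-time) → not eligible.
RSU Program — status intern ✗ (excluded) → not eligible.
Meal Allowance — status intern ✗ (requires full-time, part-time, or temporary) → not eligible.
Annual Bonus Plan — status intern ✗ (requires full-time, part-time, or seasonal) → not eligible.
Identity Protection Plan — age 58 ≥ 18 ✓; rating 4 ≥ 3 ✓; grade L3 ≥ L3 ✓; service 1 year ≥ 30 days ✓ → eligible.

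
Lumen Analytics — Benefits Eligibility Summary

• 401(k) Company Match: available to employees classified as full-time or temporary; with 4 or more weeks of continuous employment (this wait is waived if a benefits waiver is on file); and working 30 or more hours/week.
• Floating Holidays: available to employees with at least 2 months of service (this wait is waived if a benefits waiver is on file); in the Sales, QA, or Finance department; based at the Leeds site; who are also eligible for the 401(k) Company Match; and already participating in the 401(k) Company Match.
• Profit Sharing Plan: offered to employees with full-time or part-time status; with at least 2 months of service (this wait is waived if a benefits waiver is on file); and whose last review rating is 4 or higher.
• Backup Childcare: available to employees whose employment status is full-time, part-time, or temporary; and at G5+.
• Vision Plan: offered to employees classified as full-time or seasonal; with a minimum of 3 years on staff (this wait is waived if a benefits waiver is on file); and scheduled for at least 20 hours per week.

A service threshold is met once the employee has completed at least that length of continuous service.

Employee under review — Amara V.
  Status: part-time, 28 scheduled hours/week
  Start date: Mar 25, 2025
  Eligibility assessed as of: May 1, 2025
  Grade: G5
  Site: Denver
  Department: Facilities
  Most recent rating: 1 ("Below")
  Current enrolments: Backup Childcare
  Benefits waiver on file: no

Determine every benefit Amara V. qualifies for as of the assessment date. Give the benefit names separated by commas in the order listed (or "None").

Backup Childcare

Service from Mar 25, 2025 to May 1, 2025: 37 days.
401(k) Company Match — status part-time ✗ (requires full-time or temporary) → not eligible.
Floating Holidays — no waiver, service 37 days < 2 months (≈60 days) ✗ → not eligible.
Profit Sharing Plan — status part-time ✓; no waiver, service 37 days < 2 months (≈60 days) ✗ → not eligible.
Backup Childcare — status part-time ✓; grade G5 ≥ G5 ✓ → eligible.
Vision Plan — status part-time ✗ (requires full-time or seasonal) → not eligible.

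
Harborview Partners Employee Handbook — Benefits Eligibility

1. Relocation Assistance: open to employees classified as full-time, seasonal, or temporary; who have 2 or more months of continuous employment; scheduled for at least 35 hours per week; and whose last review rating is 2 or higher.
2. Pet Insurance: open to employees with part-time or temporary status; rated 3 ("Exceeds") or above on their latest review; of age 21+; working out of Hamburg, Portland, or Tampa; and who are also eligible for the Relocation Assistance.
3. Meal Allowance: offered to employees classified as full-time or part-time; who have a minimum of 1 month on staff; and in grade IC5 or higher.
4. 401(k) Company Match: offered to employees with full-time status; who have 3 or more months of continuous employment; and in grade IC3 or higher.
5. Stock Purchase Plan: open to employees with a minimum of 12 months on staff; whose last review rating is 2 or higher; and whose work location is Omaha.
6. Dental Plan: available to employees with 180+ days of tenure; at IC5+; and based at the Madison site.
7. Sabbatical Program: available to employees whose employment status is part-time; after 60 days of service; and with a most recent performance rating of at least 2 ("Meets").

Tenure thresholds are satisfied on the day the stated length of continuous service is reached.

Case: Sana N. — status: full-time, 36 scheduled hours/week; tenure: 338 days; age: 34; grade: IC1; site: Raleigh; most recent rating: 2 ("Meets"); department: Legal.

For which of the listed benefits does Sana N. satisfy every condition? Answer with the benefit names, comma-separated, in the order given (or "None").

Relocation Assistance

Relocation Assistance — status full-time ✓; service 338 days ≥ 2 months (≈60 days) ✓; 36 hrs/wk ≥ 35 ✓; rating 2 ≥ 2 ✓ → eligible.
Pet Insurance — status full-time ✗ (requires part-time or temporary) → not eligible.
Meal Allowance — status full-time ✓; service 338 days ≥ 1 month (≈30 days) ✓; grade IC1 < IC5 ✗ → not eligible.
401(k) Company Match — status full-time ✓; service 338 days ≥ 3 months (≈90 days) ✓; grade IC1 < IC3 ✗ → not eligible.
Stock Purchase Plan — service 338 days < 12 months (≈360 days) ✗ → not eligible.
Dental Plan — service 338 days ≥ 180 days ✓; grade IC1 < IC5 ✗ → not eligible.
Sabbatical Program — status full-time ✗ (requires part-time) → not eligible.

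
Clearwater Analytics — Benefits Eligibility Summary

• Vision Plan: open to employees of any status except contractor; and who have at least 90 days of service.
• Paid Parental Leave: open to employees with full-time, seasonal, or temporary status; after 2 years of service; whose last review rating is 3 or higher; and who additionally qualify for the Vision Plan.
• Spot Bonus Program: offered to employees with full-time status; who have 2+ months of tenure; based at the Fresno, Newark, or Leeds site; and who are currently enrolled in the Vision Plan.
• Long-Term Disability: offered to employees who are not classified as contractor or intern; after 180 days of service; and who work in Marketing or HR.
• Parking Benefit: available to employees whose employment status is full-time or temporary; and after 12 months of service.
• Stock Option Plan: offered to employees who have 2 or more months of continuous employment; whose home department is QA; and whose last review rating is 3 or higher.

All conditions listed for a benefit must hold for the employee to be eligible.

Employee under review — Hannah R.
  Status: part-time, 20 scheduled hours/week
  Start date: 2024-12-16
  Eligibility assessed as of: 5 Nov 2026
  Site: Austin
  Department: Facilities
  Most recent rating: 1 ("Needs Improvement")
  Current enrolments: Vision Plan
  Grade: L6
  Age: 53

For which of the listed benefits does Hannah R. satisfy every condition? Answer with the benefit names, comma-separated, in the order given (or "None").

Service from 2024-12-16 to 5 Nov 2026: 689 days.
Vision Plan — status part-time ✓ (not excluded); service 689 days ≥ 90 days ✓ → eligible.
Paid Parental Leave — status part-time ✗ (requires full-time, seasonal, or temporary) → not eligible.
Spot Bonus Program — status part-time ✗ (requires full-time) → not eligible.
Long-Term Disability — status part-time ✓ (not excluded); service 689 days ≥ 180 days ✓; dept Facilities ✗ → not eligible.
Parking Benefit — status part-time ✗ (requires full-time or temporary) → not eligible.
Stock Option Plan — service 689 days ≥ 2 months (≈60 days) ✓; dept Facilities ✗ → not eligible.

Vision Plan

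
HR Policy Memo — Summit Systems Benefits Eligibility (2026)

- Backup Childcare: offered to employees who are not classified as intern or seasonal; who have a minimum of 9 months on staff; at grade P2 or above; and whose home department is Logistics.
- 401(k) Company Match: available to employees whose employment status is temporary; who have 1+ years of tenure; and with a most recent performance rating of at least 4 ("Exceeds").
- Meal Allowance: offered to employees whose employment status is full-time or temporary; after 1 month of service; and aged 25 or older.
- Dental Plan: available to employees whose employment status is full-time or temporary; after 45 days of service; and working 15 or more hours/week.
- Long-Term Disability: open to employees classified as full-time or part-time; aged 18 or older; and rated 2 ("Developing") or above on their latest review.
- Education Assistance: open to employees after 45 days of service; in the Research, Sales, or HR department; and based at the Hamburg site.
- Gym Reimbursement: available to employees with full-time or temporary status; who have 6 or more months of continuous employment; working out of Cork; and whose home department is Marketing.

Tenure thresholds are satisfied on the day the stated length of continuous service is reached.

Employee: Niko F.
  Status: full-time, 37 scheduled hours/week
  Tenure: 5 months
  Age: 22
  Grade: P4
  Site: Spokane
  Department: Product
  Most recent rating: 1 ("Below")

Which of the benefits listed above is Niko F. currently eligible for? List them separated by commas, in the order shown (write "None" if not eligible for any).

Dental Plan

Backup Childcare — status full-time ✓ (not excluded); service 5 months < 9 months ✗ → not eligible.
401(k) Company Match — status full-time ✗ (requires temporary) → not eligible.
Meal Allowance — status full-time ✓; service 5 months ≥ 1 month ✓; age 22 < 25 ✗ → not eligible.
Dental Plan — status full-time ✓; service 5 months ≥ 45 days ✓; 37 hrs/wk ≥ 15 ✓ → eligible.
Long-Term Disability — status full-time ✓; age 22 ≥ 18 ✓; rating 1 < 2 ✗ → not eligible.
Education Assistance — service 5 months ≥ 45 days ✓; dept Product ✗ → not eligible.
Gym Reimbursement — status full-time ✓; service 5 months < 6 months ✗ → not eligible.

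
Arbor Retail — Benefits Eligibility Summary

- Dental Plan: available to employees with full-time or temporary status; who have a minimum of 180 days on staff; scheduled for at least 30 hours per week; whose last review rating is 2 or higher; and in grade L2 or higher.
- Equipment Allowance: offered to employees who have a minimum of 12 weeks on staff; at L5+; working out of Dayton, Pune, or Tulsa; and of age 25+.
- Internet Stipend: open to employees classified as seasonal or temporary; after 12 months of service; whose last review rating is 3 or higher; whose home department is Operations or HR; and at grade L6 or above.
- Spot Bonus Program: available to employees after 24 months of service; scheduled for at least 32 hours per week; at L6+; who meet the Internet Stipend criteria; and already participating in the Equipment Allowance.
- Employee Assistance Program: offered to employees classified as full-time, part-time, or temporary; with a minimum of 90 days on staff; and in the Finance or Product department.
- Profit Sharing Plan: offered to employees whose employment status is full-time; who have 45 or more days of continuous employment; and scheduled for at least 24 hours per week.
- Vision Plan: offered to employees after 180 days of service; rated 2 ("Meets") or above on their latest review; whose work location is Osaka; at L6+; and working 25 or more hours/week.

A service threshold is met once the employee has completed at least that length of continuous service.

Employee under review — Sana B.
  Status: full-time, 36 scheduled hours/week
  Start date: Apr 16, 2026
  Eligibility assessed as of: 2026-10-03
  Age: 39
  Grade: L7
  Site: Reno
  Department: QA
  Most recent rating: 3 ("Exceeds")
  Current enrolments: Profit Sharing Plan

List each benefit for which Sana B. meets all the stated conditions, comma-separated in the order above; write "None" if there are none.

Service from Apr 16, 2026 to 2026-10-03: 170 days.
Dental Plan — status full-time ✓; service 170 days < 180 days ✗ → not eligible.
Equipment Allowance — service 170 days ≥ 12 weeks (≈84 days) ✓; grade L7 ≥ L5 ✓; site Reno ✗ (not Dayton, Pune, or Tulsa) → not eligible.
Internet Stipend — status full-time ✗ (requires seasonal or temporary) → not eligible.
Spot Bonus Program — service 170 days < 24 months (≈720 days) ✗ → not eligible.
Employee Assistance Program — status full-time ✓; service 170 days ≥ 90 days ✓; dept QA ✗ → not eligible.
Profit Sharing Plan — status full-time ✓; service 170 days ≥ 45 days ✓; 36 hrs/wk ≥ 24 ✓ → eligible.
Vision Plan — service 170 days < 180 days ✗ → not eligible.

Profit Sharing Plan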